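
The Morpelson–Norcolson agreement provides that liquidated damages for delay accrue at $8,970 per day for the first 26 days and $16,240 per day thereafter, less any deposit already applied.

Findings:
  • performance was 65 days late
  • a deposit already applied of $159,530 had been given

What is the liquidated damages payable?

$707,050

First 26 days: 26 × $8,970 = $233,220
Remaining days: (65 − 26) × $16,240 = $633,360
Accrued per-day damages: $233,220 + $633,360 = $866,580
Less deposit already applied: $866,580 − $159,530 = $707,050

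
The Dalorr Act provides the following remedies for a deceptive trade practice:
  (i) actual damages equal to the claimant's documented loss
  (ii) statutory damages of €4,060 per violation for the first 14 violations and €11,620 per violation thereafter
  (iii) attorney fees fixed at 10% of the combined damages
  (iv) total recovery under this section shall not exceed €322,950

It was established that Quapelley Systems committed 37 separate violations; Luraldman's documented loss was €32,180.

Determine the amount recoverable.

First 14 violations: 14 × €4,060 = €56,840
Remaining violations: (37 − 14) × €11,620 = €267,260
Statutory damages: €56,840 + €267,260 = €324,100
Combined damages: €32,180 + €324,100 = €356,280
Attorney fees: 10% of €356,280 = €35,628
Total before cap: €356,280 + €35,628 = €391,908
Cap at €322,950: €391,908 exceeds the cap → €322,950

€322,950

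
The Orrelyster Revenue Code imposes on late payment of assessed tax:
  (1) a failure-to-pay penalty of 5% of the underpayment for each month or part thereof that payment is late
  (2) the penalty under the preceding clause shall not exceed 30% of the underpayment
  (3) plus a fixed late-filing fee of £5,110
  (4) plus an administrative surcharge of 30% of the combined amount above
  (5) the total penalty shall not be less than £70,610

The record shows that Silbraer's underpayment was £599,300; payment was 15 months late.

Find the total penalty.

£240,370

Accrued rate: 5% × 15 = 75%, capped at 30% → 30%
Failure-to-pay penalty: 30% of £599,300 = £179,790
Penalty before surcharge: £179,790 + £5,110 = £184,900
Administrative surcharge: 30% of £184,900 = £55,470
Total penalty: £184,900 + £55,470 = £240,370
Minimum £70,610: £240,370 meets the minimum, no increase.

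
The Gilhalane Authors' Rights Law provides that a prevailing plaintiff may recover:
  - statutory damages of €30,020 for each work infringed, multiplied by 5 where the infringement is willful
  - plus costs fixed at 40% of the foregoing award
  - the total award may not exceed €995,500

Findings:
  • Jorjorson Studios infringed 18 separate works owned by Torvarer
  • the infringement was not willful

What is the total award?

Statutory damages: 18 × €30,020 = €540,360
Infringement not willful: no ×5 enhancement.
Costs: 40% of €540,360 = €216,144
Award plus costs: €540,360 + €216,144 = €756,504
Cap at €995,500: €756,504 is within the cap, no reduction.

Award: €756,504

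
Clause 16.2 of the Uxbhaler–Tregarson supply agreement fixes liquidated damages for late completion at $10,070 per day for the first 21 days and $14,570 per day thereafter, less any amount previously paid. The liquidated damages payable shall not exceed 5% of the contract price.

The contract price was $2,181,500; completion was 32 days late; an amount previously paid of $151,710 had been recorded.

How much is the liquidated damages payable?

$109,075

First 21 days: 21 × $10,070 = $211,470
Remaining days: (32 − 21) × $14,570 = $160,270
Accrued per-day damages: $211,470 + $160,270 = $371,740
Less amount previously paid: $371,740 − $151,710 = $220,030
Cap: 5% of $2,181,500 = $109,075
Cap at $109,075: $220,030 exceeds the cap → $109,075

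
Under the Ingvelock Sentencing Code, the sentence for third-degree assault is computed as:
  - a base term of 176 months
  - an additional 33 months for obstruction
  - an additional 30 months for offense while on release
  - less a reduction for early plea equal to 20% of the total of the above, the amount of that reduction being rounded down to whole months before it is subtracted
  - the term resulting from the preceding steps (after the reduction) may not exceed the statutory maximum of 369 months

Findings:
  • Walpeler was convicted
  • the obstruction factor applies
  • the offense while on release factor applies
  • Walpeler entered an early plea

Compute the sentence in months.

Obstruction enhancement: +33 months
Offense while on release enhancement: +30 months
Adjusted term: 176 months + 33 months + 30 months = 239 months
Early plea reduction: 20% of 239 months = 47 months (rounded down)
After reduction: 239 − 47 = 192 months
Cap at 369 months: 192 months is within the cap, no reduction.

Sentence: 192 months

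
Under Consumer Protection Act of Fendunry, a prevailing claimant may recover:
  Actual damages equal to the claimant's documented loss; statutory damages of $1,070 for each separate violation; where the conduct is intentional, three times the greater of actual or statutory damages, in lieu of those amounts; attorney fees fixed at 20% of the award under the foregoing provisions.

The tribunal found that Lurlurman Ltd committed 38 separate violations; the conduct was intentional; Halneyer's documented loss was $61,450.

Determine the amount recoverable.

Statutory damages: 38 × $1,070 = $40,660
Greater of actual damages ($61,450) or statutory damages ($40,660): $61,450
Trebled: 3 × $61,450 = $184,350
Attorney fees: 20% of $184,350 = $36,870
Total recovery: $184,350 + $36,870 = $221,220

$221,220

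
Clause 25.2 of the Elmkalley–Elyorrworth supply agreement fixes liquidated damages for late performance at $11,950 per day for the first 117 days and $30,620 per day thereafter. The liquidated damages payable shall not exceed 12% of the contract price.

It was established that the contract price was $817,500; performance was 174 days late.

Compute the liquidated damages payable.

$98,100

First 117 days: 117 × $11,950 = $1,398,150
Remaining days: (174 − 117) × $30,620 = $1,745,340
Accrued per-day damages: $1,398,150 + $1,745,340 = $3,143,490
Cap: 12% of $817,500 = $98,100
Cap at $98,100: $3,143,490 exceeds the cap → $98,100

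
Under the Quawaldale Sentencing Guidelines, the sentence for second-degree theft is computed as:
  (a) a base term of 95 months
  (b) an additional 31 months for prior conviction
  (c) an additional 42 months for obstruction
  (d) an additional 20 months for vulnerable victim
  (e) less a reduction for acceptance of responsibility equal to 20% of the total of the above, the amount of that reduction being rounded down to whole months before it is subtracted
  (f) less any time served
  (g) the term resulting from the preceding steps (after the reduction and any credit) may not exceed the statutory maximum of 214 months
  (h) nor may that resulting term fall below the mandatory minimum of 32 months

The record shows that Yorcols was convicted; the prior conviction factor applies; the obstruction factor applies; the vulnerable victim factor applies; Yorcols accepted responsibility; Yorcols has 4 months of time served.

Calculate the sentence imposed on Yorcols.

147 months

Prior conviction enhancement: +31 months
Obstruction enhancement: +42 months
Vulnerable victim enhancement: +20 months
Adjusted term: 95 months + 31 months + 42 months + 20 months = 188 months
Acceptance of responsibility reduction: 20% of 188 months = 37 months (rounded down)
After reduction: 188 − 37 = 151 months
Less time served: 151 months − 4 months = 147 months
Cap at 214 months: 147 months is within the cap, no reduction.
Minimum 32 months: 147 months meets the minimum, no increase.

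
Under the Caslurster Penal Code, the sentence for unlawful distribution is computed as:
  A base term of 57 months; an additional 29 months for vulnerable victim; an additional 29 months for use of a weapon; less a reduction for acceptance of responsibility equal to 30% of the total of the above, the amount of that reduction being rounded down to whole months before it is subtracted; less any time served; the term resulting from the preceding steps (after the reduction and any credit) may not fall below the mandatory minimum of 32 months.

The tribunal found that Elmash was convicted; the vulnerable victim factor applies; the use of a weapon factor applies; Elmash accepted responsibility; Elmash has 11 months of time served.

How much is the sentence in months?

70 months

Vulnerable victim enhancement: +29 months
Use of a weapon enhancement: +29 months
Adjusted term: 57 months + 29 months + 29 months = 115 months
Acceptance of responsibility reduction: 30% of 115 months = 34 months (rounded down)
After reduction: 115 − 34 = 81 months
Less time served: 81 months − 11 months = 70 months
Minimum 32 months: 70 months meets the minimum, no increase.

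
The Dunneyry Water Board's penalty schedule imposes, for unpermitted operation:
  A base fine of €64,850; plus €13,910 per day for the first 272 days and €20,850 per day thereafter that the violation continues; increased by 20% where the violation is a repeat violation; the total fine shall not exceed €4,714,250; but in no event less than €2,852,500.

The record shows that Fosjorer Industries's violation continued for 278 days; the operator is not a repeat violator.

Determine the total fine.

First 272 days: 272 × €13,910 = €3,783,520
Remaining days: (278 − 272) × €20,850 = €125,100
Per-day component: €3,783,520 + €125,100 = €3,908,620
Base plus per-day: €64,850 + €3,908,620 = €3,973,470
The operator is not a repeat violator: no 20% increase.
Cap at €4,714,250: €3,973,470 is within the cap, no reduction.
Minimum €2,852,500: €3,973,470 meets the minimum, no increase.

€3,973,470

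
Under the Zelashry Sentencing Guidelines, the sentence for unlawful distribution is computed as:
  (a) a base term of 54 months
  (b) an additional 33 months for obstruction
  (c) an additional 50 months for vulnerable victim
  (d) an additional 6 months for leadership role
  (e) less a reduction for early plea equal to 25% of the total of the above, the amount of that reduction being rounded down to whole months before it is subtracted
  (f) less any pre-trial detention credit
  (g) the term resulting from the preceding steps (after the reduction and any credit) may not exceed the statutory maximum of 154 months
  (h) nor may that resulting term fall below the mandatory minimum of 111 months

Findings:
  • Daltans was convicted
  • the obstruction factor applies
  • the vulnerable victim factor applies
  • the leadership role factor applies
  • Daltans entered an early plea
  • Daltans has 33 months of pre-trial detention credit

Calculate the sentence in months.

111 months

Obstruction enhancement: +33 months
Vulnerable victim enhancement: +50 months
Leadership role enhancement: +6 months
Adjusted term: 54 months + 33 months + 50 months + 6 months = 143 months
Early plea reduction: 25% of 143 months = 35 months (rounded down)
After reduction: 143 − 35 = 108 months
Less pre-trial detention credit: 108 months − 33 months = 75 months
Cap at 154 months: 75 months is within the cap, no reduction.
Minimum 111 months: 75 months is below the minimum → 111 months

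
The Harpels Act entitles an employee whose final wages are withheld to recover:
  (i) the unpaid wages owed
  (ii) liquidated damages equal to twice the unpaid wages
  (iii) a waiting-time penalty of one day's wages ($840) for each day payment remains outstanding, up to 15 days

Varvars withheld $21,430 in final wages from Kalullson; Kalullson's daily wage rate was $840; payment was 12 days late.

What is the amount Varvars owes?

$74,370

Doubled: 2 × $21,430 = $42,860
Penalty days: min(12, 15) = 12
Waiting-time penalty: 12 × $840 = $10,080
Total award: $21,430 + $42,860 + $10,080 = $74,370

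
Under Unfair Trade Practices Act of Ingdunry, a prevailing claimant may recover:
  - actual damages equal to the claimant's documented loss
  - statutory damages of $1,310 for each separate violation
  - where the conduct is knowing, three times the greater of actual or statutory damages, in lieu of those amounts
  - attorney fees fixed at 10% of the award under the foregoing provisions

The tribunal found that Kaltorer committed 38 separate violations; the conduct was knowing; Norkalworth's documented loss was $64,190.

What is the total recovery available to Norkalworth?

Statutory damages: 38 × $1,310 = $49,780
Greater of actual damages ($64,190) or statutory damages ($49,780): $64,190
Trebled: 3 × $64,190 = $192,570
Attorney fees: 10% of $192,570 = $19,257
Total recovery: $192,570 + $19,257 = $211,827

Total recovery: $211,827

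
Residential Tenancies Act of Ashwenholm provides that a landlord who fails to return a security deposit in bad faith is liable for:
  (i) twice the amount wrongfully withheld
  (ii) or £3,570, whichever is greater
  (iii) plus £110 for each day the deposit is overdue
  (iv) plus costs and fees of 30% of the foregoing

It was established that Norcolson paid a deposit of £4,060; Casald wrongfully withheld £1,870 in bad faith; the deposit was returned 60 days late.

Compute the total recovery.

£13,442

Doubled: 2 × £1,870 = £3,740
Minimum £3,570: £3,740 meets the minimum, no increase.
Late-return penalty: 60 × £110 = £6,600
Damages plus late penalty: £3,740 + £6,600 = £10,340
Costs and fees: 30% of £10,340 = £3,102
Total recovery: £10,340 + £3,102 = £13,442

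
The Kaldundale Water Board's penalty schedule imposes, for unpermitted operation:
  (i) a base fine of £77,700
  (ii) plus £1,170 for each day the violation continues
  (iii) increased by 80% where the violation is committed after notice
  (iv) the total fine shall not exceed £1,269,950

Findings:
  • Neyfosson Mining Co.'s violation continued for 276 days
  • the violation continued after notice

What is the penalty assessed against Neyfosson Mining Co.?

£721,116

Per-day component: 276 × £1,170 = £322,920
Base plus per-day: £77,700 + £322,920 = £400,620
Enhancement: 80% of £400,620 = £320,496
Enhanced fine: £400,620 + £320,496 = £721,116
Cap at £1,269,950: £721,116 is within the cap, no reduction.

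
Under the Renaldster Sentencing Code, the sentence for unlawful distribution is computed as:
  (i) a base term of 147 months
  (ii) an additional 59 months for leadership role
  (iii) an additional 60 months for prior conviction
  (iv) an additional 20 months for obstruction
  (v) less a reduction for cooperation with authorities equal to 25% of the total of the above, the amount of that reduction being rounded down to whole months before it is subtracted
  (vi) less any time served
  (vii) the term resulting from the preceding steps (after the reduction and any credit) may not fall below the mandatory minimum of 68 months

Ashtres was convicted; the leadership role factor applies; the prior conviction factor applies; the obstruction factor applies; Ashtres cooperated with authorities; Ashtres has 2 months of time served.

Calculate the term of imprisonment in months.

213 months

Leadership role enhancement: +59 months
Prior conviction enhancement: +60 months
Obstruction enhancement: +20 months
Adjusted term: 147 months + 59 months + 60 months + 20 months = 286 months
Cooperation with authorities reduction: 25% of 286 months = 71 months (rounded down)
After reduction: 286 − 71 = 215 months
Less time served: 215 months − 2 months = 213 months
Minimum 68 months: 213 months meets the minimum, no increase.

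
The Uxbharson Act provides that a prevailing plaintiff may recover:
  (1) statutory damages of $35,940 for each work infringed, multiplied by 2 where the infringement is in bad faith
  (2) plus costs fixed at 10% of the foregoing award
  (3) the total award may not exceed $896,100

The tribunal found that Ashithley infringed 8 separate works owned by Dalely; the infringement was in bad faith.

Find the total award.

Award: $632,544

Statutory damages: 8 × $35,940 = $287,520
Doubled: 2 × $287,520 = $575,040
Costs: 10% of $575,040 = $57,504
Award plus costs: $575,040 + $57,504 = $632,544
Cap at $896,100: $632,544 is within the cap, no reduction.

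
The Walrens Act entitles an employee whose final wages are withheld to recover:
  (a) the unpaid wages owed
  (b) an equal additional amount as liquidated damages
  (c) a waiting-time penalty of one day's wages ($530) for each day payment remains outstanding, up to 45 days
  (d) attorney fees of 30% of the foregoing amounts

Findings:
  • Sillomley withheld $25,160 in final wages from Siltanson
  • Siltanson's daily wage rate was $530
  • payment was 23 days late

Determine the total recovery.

Liquidated damages (equal amount): $25,160
Penalty days: min(23, 45) = 23
Waiting-time penalty: 23 × $530 = $12,190
Subtotal: $25,160 + $25,160 + $12,190 = $62,510
Attorney fees: 30% of $62,510 = $18,753
Total award: $62,510 + $18,753 = $81,263

$81,263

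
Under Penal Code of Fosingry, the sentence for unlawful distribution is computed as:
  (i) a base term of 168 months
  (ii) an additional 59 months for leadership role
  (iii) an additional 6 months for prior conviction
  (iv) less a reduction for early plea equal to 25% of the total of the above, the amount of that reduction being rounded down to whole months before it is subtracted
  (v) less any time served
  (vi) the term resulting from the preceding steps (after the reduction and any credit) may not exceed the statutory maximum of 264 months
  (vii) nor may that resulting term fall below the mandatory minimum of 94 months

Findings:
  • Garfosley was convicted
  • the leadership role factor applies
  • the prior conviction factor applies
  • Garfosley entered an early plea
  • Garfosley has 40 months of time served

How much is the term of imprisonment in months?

Sentence: 135 months

Leadership role enhancement: +59 months
Prior conviction enhancement: +6 months
Adjusted term: 168 months + 59 months + 6 months = 233 months
Early plea reduction: 25% of 233 months = 58 months (rounded down)
After reduction: 233 − 58 = 175 months
Less time served: 175 months − 40 months = 135 months
Cap at 264 months: 135 months is within the cap, no reduction.
Minimum 94 months: 135 months meets the minimum, no increase.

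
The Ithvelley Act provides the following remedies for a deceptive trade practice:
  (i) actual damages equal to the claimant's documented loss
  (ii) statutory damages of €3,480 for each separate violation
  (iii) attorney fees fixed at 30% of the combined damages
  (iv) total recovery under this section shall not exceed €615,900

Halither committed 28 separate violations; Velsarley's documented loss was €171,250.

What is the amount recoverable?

Statutory damages: 28 × €3,480 = €97,440
Combined damages: €171,250 + €97,440 = €268,690
Attorney fees: 30% of €268,690 = €80,607
Total before cap: €268,690 + €80,607 = €349,297
Cap at €615,900: €349,297 is within the cap, no reduction.

€349,297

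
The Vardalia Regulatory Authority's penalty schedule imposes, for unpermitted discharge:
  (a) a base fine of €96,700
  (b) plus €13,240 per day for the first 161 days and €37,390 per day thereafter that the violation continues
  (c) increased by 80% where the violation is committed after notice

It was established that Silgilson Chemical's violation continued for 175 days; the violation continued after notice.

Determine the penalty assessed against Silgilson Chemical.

First 161 days: 161 × €13,240 = €2,131,640
Remaining days: (175 − 161) × €37,390 = €523,460
Per-day component: €2,131,640 + €523,460 = €2,655,100
Base plus per-day: €96,700 + €2,655,100 = €2,751,800
Enhancement: 80% of €2,751,800 = €2,201,440
Enhanced fine: €2,751,800 + €2,201,440 = €4,953,240

Civil penalty: €4,953,240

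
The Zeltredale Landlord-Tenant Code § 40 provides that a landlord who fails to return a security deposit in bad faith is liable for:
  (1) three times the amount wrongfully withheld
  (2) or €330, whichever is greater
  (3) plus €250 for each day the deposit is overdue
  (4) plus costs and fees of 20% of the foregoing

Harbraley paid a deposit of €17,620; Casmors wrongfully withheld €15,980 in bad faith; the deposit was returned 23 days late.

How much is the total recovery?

Trebled: 3 × €15,980 = €47,940
Minimum €330: €47,940 meets the minimum, no increase.
Late-return penalty: 23 × €250 = €5,750
Damages plus late penalty: €47,940 + €5,750 = €53,690
Costs and fees: 20% of €53,690 = €10,738
Total recovery: €53,690 + €10,738 = €64,428

€64,428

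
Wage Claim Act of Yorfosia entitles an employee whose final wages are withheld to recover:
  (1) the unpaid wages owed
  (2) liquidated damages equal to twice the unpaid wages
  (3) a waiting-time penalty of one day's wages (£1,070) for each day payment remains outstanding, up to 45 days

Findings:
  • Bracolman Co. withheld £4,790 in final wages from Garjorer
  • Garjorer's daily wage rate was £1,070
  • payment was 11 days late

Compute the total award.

£26,140

Doubled: 2 × £4,790 = £9,580
Penalty days: min(11, 45) = 11
Waiting-time penalty: 11 × £1,070 = £11,770
Total award: £4,790 + £9,580 + £11,770 = £26,140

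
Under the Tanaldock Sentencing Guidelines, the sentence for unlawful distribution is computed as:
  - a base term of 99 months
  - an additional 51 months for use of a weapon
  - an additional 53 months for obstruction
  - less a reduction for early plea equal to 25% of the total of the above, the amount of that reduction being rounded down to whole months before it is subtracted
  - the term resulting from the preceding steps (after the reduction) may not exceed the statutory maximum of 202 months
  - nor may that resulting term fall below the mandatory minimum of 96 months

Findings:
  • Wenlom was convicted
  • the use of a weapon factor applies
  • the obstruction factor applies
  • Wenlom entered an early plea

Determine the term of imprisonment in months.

153 months

Use of a weapon enhancement: +51 months
Obstruction enhancement: +53 months
Adjusted term: 99 months + 51 months + 53 months = 203 months
Early plea reduction: 25% of 203 months = 50 months (rounded down)
After reduction: 203 − 50 = 153 months
Cap at 202 months: 153 months is within the cap, no reduction.
Minimum 96 months: 153 months meets the minimum, no increase.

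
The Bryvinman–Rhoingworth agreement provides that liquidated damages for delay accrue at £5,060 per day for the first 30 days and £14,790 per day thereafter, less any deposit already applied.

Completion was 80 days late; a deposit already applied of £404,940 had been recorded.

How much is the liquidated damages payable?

£486,360

First 30 days: 30 × £5,060 = £151,800
Remaining days: (80 − 30) × £14,790 = £739,500
Accrued per-day damages: £151,800 + £739,500 = £891,300
Less deposit already applied: £891,300 − £404,940 = £486,360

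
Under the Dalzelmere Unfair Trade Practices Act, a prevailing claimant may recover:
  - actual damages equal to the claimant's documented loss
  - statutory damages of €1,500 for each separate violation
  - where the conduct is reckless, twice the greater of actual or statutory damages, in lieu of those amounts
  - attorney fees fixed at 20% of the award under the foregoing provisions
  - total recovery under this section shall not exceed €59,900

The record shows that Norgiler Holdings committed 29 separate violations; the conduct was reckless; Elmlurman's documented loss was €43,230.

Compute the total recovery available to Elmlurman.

Statutory damages: 29 × €1,500 = €43,500
Greater of actual damages (€43,230) or statutory damages (€43,500): €43,500
Doubled: 2 × €43,500 = €87,000
Attorney fees: 20% of €87,000 = €17,400
Total before cap: €87,000 + €17,400 = €104,400
Cap at €59,900: €104,400 exceeds the cap → €59,900

€59,900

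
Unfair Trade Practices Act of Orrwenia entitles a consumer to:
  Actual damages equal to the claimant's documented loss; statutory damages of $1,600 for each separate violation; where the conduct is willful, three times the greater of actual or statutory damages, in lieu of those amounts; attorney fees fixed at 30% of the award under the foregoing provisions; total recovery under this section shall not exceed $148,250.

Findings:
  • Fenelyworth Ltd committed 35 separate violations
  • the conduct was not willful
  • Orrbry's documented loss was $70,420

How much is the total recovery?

$148,250

Statutory damages: 35 × $1,600 = $56,000
Conduct not willful: the in-lieu enhancement does not apply.
Actual plus statutory damages: $70,420 + $56,000 = $126,420
Attorney fees: 30% of $126,420 = $37,926
Total before cap: $126,420 + $37,926 = $164,346
Cap at $148,250: $164,346 exceeds the cap → $148,250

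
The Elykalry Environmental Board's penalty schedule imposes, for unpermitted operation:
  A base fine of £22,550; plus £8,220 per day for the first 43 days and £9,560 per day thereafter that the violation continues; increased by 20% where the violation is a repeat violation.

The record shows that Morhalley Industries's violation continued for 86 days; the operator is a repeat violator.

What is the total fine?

Civil penalty: £944,508

First 43 days: 43 × £8,220 = £353,460
Remaining days: (86 − 43) × £9,560 = £411,080
Per-day component: £353,460 + £411,080 = £764,540
Base plus per-day: £22,550 + £764,540 = £787,090
Enhancement: 20% of £787,090 = £157,418
Enhanced fine: £787,090 + £157,418 = £944,508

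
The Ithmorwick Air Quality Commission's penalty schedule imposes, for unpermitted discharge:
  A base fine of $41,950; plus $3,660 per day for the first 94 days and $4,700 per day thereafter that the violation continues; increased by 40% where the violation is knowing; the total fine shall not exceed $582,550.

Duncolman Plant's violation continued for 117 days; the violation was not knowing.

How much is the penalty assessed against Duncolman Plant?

$494,090

First 94 days: 94 × $3,660 = $344,040
Remaining days: (117 − 94) × $4,700 = $108,100
Per-day component: $344,040 + $108,100 = $452,140
Base plus per-day: $41,950 + $452,140 = $494,090
The violation was not knowing: no 40% increase.
Cap at $582,550: $494,090 is within the cap, no reduction.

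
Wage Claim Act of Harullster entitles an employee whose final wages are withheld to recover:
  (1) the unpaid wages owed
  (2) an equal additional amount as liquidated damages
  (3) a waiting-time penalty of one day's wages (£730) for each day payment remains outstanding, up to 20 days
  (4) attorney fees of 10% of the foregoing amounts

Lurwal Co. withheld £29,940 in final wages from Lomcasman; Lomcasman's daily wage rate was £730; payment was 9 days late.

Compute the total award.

£73,095

Liquidated damages (equal amount): £29,940
Penalty days: min(9, 20) = 9
Waiting-time penalty: 9 × £730 = £6,570
Subtotal: £29,940 + £29,940 + £6,570 = £66,450
Attorney fees: 10% of £66,450 = £6,645
Total award: £66,450 + £6,645 = £73,095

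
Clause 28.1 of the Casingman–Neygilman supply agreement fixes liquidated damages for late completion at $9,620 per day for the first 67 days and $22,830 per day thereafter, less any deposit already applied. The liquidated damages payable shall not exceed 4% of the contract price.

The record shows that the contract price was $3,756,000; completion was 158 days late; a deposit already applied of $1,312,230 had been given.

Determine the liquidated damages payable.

$150,240

First 67 days: 67 × $9,620 = $644,540
Remaining days: (158 − 67) × $22,830 = $2,077,530
Accrued per-day damages: $644,540 + $2,077,530 = $2,722,070
Less deposit already applied: $2,722,070 − $1,312,230 = $1,409,840
Cap: 4% of $3,756,000 = $150,240
Cap at $150,240: $1,409,840 exceeds the cap → $150,240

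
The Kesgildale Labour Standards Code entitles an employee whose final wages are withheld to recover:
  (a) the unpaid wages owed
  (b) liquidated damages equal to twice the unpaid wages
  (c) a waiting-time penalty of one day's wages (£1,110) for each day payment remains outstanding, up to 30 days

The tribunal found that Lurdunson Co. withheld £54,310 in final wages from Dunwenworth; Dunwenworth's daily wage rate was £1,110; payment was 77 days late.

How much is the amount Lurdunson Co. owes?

Doubled: 2 × £54,310 = £108,620
Penalty days: min(77, 30) = 30
Waiting-time penalty: 30 × £1,110 = £33,300
Total award: £54,310 + £108,620 + £33,300 = £196,230

£196,230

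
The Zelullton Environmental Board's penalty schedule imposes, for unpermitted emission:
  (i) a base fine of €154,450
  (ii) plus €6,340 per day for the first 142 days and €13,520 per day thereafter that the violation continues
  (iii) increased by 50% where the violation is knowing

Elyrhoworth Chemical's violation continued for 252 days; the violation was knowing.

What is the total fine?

€3,812,895

First 142 days: 142 × €6,340 = €900,280
Remaining days: (252 − 142) × €13,520 = €1,487,200
Per-day component: €900,280 + €1,487,200 = €2,387,480
Base plus per-day: €154,450 + €2,387,480 = €2,541,930
Enhancement: 50% of €2,541,930 = €1,270,965
Enhanced fine: €2,541,930 + €1,270,965 = €3,812,895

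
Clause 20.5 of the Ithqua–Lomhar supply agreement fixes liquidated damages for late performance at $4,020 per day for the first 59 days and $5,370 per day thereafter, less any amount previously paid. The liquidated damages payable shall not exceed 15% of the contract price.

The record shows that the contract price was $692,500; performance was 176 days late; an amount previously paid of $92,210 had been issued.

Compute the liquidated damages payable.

$103,875

First 59 days: 59 × $4,020 = $237,180
Remaining days: (176 − 59) × $5,370 = $628,290
Accrued per-day damages: $237,180 + $628,290 = $865,470
Less amount previously paid: $865,470 − $92,210 = $773,260
Cap: 15% of $692,500 = $103,875
Cap at $103,875: $773,260 exceeds the cap → $103,875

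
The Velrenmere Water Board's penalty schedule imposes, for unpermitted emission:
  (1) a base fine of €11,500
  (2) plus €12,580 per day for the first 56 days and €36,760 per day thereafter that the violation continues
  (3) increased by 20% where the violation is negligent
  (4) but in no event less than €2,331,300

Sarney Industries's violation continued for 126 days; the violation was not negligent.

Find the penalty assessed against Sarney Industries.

€3,289,180

First 56 days: 56 × €12,580 = €704,480
Remaining days: (126 − 56) × €36,760 = €2,573,200
Per-day component: €704,480 + €2,573,200 = €3,277,680
Base plus per-day: €11,500 + €3,277,680 = €3,289,180
The violation was not negligent: no 20% increase.
Minimum €2,331,300: €3,289,180 meets the minimum, no increase.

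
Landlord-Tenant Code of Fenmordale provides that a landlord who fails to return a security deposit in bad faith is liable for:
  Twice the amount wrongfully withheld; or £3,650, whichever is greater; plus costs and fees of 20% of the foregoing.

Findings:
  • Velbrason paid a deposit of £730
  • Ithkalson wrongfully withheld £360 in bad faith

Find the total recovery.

Doubled: 2 × £360 = £720
Minimum £3,650: £720 is below the minimum → £3,650
Costs and fees: 20% of £3,650 = £730
Total recovery: £3,650 + £730 = £4,380

Recovery: £4,380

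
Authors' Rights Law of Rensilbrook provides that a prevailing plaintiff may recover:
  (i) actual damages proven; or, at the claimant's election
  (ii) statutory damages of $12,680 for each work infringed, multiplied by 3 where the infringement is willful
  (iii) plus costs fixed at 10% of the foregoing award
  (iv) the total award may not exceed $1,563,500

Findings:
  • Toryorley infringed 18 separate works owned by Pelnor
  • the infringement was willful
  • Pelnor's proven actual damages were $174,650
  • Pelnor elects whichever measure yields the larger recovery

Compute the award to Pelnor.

Statutory damages: 18 × $12,680 = $228,240
Trebled: 3 × $228,240 = $684,720
Greater of actual damages ($174,650) or enhanced statutory damages ($684,720): $684,720
Costs: 10% of $684,720 = $68,472
Award plus costs: $684,720 + $68,472 = $753,192
Cap at $1,563,500: $753,192 is within the cap, no reduction.

$753,192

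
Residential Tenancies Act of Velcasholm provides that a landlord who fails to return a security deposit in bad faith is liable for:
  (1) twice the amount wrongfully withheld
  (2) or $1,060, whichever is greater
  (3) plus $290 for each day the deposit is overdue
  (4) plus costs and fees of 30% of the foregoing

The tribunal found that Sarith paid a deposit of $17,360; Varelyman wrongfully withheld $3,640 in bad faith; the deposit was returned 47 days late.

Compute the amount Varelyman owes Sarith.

$27,183

Doubled: 2 × $3,640 = $7,280
Minimum $1,060: $7,280 meets the minimum, no increase.
Late-return penalty: 47 × $290 = $13,630
Damages plus late penalty: $7,280 + $13,630 = $20,910
Costs and fees: 30% of $20,910 = $6,273
Total recovery: $20,910 + $6,273 = $27,183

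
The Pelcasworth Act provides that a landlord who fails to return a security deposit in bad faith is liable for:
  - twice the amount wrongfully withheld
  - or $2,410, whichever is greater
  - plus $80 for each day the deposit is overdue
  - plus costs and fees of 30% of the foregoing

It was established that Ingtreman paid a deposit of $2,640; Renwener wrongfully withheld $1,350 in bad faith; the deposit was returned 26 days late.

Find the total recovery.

Doubled: 2 × $1,350 = $2,700
Minimum $2,410: $2,700 meets the minimum, no increase.
Late-return penalty: 26 × $80 = $2,080
Damages plus late penalty: $2,700 + $2,080 = $4,780
Costs and fees: 30% of $4,780 = $1,434
Total recovery: $4,780 + $1,434 = $6,214

$6,214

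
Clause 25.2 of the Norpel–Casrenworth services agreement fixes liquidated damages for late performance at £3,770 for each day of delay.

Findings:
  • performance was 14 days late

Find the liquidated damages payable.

£52,780

Per-day damages: 14 × £3,770 = £52,780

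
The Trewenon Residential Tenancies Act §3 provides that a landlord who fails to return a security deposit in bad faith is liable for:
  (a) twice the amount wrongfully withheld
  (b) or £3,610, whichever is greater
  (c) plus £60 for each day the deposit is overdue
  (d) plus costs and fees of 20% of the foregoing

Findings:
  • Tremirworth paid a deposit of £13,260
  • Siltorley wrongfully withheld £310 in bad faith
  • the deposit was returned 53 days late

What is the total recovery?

£8,148

Doubled: 2 × £310 = £620
Minimum £3,610: £620 is below the minimum → £3,610
Late-return penalty: 53 × £60 = £3,180
Damages plus late penalty: £3,610 + £3,180 = £6,790
Costs and fees: 20% of £6,790 = £1,358
Total recovery: £6,790 + £1,358 = £8,148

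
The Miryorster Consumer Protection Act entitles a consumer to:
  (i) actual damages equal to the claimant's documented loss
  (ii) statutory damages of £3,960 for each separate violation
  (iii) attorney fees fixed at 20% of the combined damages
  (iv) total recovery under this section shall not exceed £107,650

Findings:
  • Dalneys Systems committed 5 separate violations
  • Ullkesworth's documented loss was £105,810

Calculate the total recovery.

Statutory damages: 5 × £3,960 = £19,800
Combined damages: £105,810 + £19,800 = £125,610
Attorney fees: 20% of £125,610 = £25,122
Total before cap: £125,610 + £25,122 = £150,732
Cap at £107,650: £150,732 exceeds the cap → £107,650

£107,650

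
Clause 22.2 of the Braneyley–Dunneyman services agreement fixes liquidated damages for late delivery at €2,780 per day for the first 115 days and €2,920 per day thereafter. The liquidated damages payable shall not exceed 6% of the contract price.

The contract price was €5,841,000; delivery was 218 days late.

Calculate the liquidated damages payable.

€350,460

First 115 days: 115 × €2,780 = €319,700
Remaining days: (218 − 115) × €2,920 = €300,760
Accrued per-day damages: €319,700 + €300,760 = €620,460
Cap: 6% of €5,841,000 = €350,460
Cap at €350,460: €620,460 exceeds the cap → €350,460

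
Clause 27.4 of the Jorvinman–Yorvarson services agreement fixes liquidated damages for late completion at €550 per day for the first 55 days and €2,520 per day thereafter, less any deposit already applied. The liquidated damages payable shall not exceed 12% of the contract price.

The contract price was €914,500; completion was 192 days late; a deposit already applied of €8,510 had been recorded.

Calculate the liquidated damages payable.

First 55 days: 55 × €550 = €30,250
Remaining days: (192 − 55) × €2,520 = €345,240
Accrued per-day damages: €30,250 + €345,240 = €375,490
Less deposit already applied: €375,490 − €8,510 = €366,980
Cap: 12% of €914,500 = €109,740
Cap at €109,740: €366,980 exceeds the cap → €109,740

€109,740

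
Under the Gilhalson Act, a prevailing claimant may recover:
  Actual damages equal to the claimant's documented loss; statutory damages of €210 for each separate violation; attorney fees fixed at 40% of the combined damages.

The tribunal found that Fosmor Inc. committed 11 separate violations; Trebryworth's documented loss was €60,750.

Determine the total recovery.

€88,284

Statutory damages: 11 × €210 = €2,310
Combined damages: €60,750 + €2,310 = €63,060
Attorney fees: 40% of €63,060 = €25,224
Total recovery: €63,060 + €25,224 = €88,284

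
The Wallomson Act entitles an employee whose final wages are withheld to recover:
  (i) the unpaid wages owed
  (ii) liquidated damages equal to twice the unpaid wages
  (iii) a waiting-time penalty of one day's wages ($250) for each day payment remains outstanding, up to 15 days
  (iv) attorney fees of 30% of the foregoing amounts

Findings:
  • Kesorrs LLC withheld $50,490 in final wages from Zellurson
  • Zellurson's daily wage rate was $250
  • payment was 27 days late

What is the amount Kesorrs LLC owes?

Doubled: 2 × $50,490 = $100,980
Penalty days: min(27, 15) = 15
Waiting-time penalty: 15 × $250 = $3,750
Subtotal: $50,490 + $100,980 + $3,750 = $155,220
Attorney fees: 30% of $155,220 = $46,566
Total award: $155,220 + $46,566 = $201,786

$201,786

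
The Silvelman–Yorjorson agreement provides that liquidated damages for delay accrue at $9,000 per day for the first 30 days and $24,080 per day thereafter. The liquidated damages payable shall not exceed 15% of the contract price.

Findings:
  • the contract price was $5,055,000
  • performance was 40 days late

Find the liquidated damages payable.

First 30 days: 30 × $9,000 = $270,000
Remaining days: (40 − 30) × $24,080 = $240,800
Accrued per-day damages: $270,000 + $240,800 = $510,800
Cap: 15% of $5,055,000 = $758,250
Cap at $758,250: $510,800 is within the cap, no reduction.

Liquidated damages: $510,800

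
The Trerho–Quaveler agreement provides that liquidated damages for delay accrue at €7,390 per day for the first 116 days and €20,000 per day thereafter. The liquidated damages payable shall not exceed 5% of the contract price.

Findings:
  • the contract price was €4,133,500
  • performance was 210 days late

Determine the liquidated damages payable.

€206,675

First 116 days: 116 × €7,390 = €857,240
Remaining days: (210 − 116) × €20,000 = €1,880,000
Accrued per-day damages: €857,240 + €1,880,000 = €2,737,240
Cap: 5% of €4,133,500 = €206,675
Cap at €206,675: €2,737,240 exceeds the cap → €206,675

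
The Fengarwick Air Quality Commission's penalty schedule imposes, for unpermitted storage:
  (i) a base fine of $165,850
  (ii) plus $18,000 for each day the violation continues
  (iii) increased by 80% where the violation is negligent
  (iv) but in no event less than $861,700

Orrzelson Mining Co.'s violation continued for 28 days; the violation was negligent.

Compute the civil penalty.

Per-day component: 28 × $18,000 = $504,000
Base plus per-day: $165,850 + $504,000 = $669,850
Enhancement: 80% of $669,850 = $535,880
Enhanced fine: $669,850 + $535,880 = $1,205,730
Minimum $861,700: $1,205,730 meets the minimum, no increase.

$1,205,730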